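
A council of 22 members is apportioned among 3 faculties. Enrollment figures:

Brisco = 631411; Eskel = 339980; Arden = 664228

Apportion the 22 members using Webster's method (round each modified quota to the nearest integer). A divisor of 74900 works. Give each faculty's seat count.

Brisco: 8; Eskel: 5; Arden: 9

With modified divisor 74900: modified quotas Brisco 8.430, Eskel 4.539, Arden 8.868.
Rounding to the nearest integer: Brisco 8, Eskel 5, Arden 9 (total 22).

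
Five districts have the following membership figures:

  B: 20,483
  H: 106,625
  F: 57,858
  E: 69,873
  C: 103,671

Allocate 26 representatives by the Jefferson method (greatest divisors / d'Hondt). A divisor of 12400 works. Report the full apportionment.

With modified divisor 12400: modified quotas B 1.652, H 8.599, F 4.666, E 5.635, C 8.361.
Rounding down: B 1, H 8, F 4, E 5, C 8 (total 26).

B=1, H=8, F=4, E=5, C=8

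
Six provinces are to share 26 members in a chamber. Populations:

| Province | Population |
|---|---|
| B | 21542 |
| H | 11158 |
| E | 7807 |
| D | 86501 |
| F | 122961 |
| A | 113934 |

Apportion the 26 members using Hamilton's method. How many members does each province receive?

B 1; H 1; E 1; D 6; F 9; A 8

Standard divisor: 363903 ÷ 26 ≈ 13996.269.
Standard quotas: B 1.5391, H 0.7972, E 0.5578, D 6.1803, F 8.7853, A 8.1403.
Lower quotas: B 1, H 0, E 0, D 6, F 8, A 8 (sum 23, leaving 3 seats).
Remainders in descending order: H 0.7972, F 0.7853, E 0.5578, B 0.5391, D 0.1803, A 0.1403.
Largest remainders: H, F, E receive the extra seats.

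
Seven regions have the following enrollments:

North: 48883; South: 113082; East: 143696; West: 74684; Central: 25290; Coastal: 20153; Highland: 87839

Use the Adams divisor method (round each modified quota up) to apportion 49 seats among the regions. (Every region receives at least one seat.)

Standard divisor 513627/49 ≈ 10482.184; standard quotas: North 4.663, South 10.788, East 13.709, West 7.125, Central 2.413, Coastal 1.923, Highland 8.380.
Rounding up gives 5, 11, 14, 8, 3, 2, 9 = 52 seats, so the divisor must be adjusted.
With modified divisor 11200: modified quotas North 4.365, South 10.097, East 12.830, West 6.668, Central 2.258, Coastal 1.799, Highland 7.843.
Rounding up: North 5, South 11, East 13, West 7, Central 3, Coastal 2, Highland 8 (total 49).

North=5, South=11, East=13, West=7, Central=3, Coastal=2, Highland=8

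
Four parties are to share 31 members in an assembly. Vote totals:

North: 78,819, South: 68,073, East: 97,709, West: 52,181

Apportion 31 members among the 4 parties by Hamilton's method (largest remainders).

North=8, South=7, East=10, West=6

Standard divisor: 296782 ÷ 31 ≈ 9573.613.
Standard quotas: North 8.2329, South 7.1105, East 10.2061, West 5.4505.
Lower quotas: North 8, South 7, East 10, West 5 (sum 30, leaving 1 seat).
Remainders in descending order: West 0.4505, North 0.2329, East 0.2061, South 0.1105.
The surplus seat goes to West.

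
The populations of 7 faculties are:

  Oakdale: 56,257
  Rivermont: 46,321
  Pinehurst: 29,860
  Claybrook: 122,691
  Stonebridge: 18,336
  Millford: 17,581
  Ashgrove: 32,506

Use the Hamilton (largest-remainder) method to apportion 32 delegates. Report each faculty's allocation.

Total 323552; standard divisor 323552/32 = 10111.
Standard quotas: Oakdale 5.5639, Rivermont 4.5812, Pinehurst 2.9532, Claybrook 12.1344, Stonebridge 1.8135, Millford 1.7388, Ashgrove 3.2149.
Lower quotas: Oakdale 5, Rivermont 4, Pinehurst 2, Claybrook 12, Stonebridge 1, Millford 1, Ashgrove 3 (sum 28, leaving 4 seats).
Remainders in descending order: Pinehurst 0.9532, Stonebridge 0.8135, Millford 0.7388, Rivermont 0.5812, Oakdale 0.5639, Ashgrove 0.2149, Claybrook 0.1344.
Largest remainders: Pinehurst, Stonebridge, Millford, Rivermont receive the extra seats.

Oakdale=5, Rivermont=5, Pinehurst=3, Claybrook=12, Stonebridge=2, Millford=2, Ashgrove=3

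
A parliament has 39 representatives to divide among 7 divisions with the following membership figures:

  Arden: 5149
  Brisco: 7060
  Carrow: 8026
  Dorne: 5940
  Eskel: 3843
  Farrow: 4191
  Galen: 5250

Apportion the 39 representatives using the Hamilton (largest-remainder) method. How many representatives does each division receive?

Standard divisor: 39459 ÷ 39 ≈ 1011.769.
Standard quotas: Arden 5.0891, Brisco 6.9779, Carrow 7.9326, Dorne 5.8709, Eskel 3.7983, Farrow 4.1422, Galen 5.1889.
Lower quotas: Arden 5, Brisco 6, Carrow 7, Dorne 5, Eskel 3, Farrow 4, Galen 5 (sum 35, leaving 4 seats).
Remainders in descending order: Brisco 0.9779, Carrow 0.9326, Dorne 0.8709, Eskel 0.7983, Galen 0.1889, Farrow 0.1422, Arden 0.0891.
The surplus seats go to Brisco, Carrow, Dorne, Eskel.

Arden=5, Brisco=7, Carrow=8, Dorne=6, Eskel=4, Farrow=4, Galen=5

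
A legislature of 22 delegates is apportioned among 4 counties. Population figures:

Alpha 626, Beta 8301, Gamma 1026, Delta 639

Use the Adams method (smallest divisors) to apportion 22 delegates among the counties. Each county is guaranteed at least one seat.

Alpha=2, Beta=16, Gamma=2, Delta=2

Standard divisor 10592/22 ≈ 481.455; standard quotas: Alpha 1.300, Beta 17.242, Gamma 2.131, Delta 1.327.
Rounding up gives 2, 18, 3, 2 = 25 seats, so the divisor must be adjusted.
With modified divisor 540: modified quotas Alpha 1.159, Beta 15.372, Gamma 1.900, Delta 1.183.
Rounding up: Alpha 2, Beta 16, Gamma 2, Delta 2 (total 22).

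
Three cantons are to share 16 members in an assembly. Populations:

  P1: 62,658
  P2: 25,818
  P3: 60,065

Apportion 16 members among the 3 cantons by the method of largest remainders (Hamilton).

P1 7, P2 3, P3 6

Standard divisor: 148541 ÷ 16 ≈ 9283.812.
Standard quotas: P1 6.7492, P2 2.7810, P3 6.4699.
Lower quotas: P1 6, P2 2, P3 6 (sum 14, leaving 2 seats).
Remainders in descending order: P2 0.7810, P1 0.7492, P3 0.4699.
The surplus seats go to P2, P1.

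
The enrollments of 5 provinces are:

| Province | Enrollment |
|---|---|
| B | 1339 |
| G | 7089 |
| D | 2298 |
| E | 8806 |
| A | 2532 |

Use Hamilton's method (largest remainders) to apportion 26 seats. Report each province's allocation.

Total 22064; standard divisor 22064/26 ≈ 848.615.
Standard quotas: B 1.5779, G 8.3536, D 2.7079, E 10.3769, A 2.9837.
Lower quotas: B 1, G 8, D 2, E 10, A 2 (sum 23, leaving 3 seats).
Remainders in descending order: A 0.9837, D 0.7079, B 0.5779, E 0.3769, G 0.3536.
The surplus seats go to A, D, B.

B: 2; G: 8; D: 3; E: 10; A: 3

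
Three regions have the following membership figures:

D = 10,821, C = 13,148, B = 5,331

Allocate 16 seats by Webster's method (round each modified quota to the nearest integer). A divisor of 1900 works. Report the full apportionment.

With modified divisor 1900: modified quotas D 5.695, C 6.920, B 2.806.
Rounding to the nearest integer: D 6, C 7, B 3 (total 16).

D 6, C 7, B 3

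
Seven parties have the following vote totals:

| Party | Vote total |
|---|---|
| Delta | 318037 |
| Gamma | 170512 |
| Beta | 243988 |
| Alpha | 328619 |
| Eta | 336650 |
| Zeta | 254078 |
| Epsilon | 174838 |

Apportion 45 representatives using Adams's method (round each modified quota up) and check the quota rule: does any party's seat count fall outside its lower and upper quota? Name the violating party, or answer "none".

Standard quotas: Delta 7.835, Gamma 4.200, Beta 6.010, Alpha 8.095, Eta 8.293, Zeta 6.259, Epsilon 4.307.
Adams allocation: Delta 8, Gamma 4, Beta 6, Alpha 8, Eta 8, Zeta 6, Epsilon 5.
Every allocation lies between the lower and upper quota.

none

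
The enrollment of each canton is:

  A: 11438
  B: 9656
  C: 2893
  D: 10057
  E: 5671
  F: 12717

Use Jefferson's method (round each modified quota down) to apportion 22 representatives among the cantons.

A: 5; B: 4; C: 1; D: 4; E: 2; F: 6

Standard divisor 52432/22 ≈ 2383.273; standard quotas: A 4.799, B 4.052, C 1.214, D 4.220, E 2.380, F 5.336.
Rounding down gives 4, 4, 1, 4, 2, 5 = 20 seats, so the divisor must be adjusted.
With modified divisor 2100: modified quotas A 5.447, B 4.598, C 1.378, D 4.789, E 2.700, F 6.056.
Rounding down: A 5, B 4, C 1, D 4, E 2, F 6 (total 22).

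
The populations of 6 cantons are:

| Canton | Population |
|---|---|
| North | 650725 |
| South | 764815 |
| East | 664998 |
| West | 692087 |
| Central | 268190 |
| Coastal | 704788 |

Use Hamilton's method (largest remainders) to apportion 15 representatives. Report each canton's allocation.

North=2, South=3, East=3, West=3, Central=1, Coastal=3

The standard divisor is 3745603/15 ≈ 249706.867.
Standard quotas: North 2.6060, South 3.0629, East 2.6631, West 2.7716, Central 1.0740, Coastal 2.8225.
Lower quotas: North 2, South 3, East 2, West 2, Central 1, Coastal 2 (sum 12, leaving 3 seats).
Remainders in descending order: Coastal 0.8225, West 0.7716, East 0.6631, North 0.6060, Central 0.0740, South 0.0629.
The surplus seats go to Coastal, West, East.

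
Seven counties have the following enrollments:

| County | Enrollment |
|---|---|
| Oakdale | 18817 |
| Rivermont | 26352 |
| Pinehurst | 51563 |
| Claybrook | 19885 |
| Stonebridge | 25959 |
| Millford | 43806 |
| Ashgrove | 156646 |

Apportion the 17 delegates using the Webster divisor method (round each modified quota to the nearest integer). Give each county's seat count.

Standard divisor 343028/17 ≈ 20178.118; standard quotas: Oakdale 0.933, Rivermont 1.306, Pinehurst 2.555, Claybrook 0.985, Stonebridge 1.286, Millford 2.171, Ashgrove 7.763.
Rounding to the nearest integer gives Oakdale 1, Rivermont 1, Pinehurst 3, Claybrook 1, Stonebridge 1, Millford 2, Ashgrove 8 — total 17, matching the house size, so no adjustment is needed.

Oakdale 1; Rivermont 1; Pinehurst 3; Claybrook 1; Stonebridge 1; Millford 2; Ashgrove 8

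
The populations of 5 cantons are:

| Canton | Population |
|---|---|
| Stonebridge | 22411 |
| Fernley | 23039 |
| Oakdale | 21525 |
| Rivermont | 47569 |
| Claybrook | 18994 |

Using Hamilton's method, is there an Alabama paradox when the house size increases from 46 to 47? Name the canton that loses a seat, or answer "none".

none

At 46 seats: Stonebridge 8, Fernley 8, Oakdale 7, Rivermont 16, Claybrook 7.
At 47 seats: Stonebridge 8, Fernley 8, Oakdale 7, Rivermont 17, Claybrook 7.
No canton's allocation decreased.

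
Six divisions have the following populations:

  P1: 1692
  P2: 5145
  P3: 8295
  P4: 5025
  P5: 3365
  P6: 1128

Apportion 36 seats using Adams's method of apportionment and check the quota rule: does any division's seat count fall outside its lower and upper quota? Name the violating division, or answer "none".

Standard quotas: P1 2.471, P2 7.514, P3 12.114, P4 7.339, P5 4.914, P6 1.647.
Adams allocation: P1 3, P2 7, P3 12, P4 7, P5 5, P6 2.
Every allocation lies between the lower and upper quota.

none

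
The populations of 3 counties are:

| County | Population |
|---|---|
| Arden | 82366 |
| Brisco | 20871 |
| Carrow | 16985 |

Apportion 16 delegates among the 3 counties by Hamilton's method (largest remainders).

Arden=11, Brisco=3, Carrow=2

Total 120222; standard divisor 120222/16 ≈ 7513.875.
Standard quotas: Arden 10.9619, Brisco 2.7777, Carrow 2.2605.
Lower quotas: Arden 10, Brisco 2, Carrow 2 (sum 14, leaving 2 seats).
Remainders in descending order: Arden 0.9619, Brisco 0.7777, Carrow 0.2605.
Largest remainders: Arden, Brisco receive the extra seats.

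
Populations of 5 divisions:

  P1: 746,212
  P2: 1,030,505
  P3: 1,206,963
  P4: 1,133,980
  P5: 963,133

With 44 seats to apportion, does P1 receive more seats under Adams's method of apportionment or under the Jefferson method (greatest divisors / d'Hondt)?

Adams: P1 7, P2 9, P3 10, P4 10, P5 8.
Jefferson: P1 6, P2 9, P3 11, P4 10, P5 8.
P1 gets 7 under Adams and 6 under Jefferson.

Adams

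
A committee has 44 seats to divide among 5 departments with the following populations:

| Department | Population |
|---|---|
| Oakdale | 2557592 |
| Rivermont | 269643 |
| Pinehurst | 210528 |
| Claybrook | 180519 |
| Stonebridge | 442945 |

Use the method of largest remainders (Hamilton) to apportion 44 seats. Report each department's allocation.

The standard divisor is 3661227/44 ≈ 83209.705.
Standard quotas: Oakdale 30.7367, Rivermont 3.2405, Pinehurst 2.5301, Claybrook 2.1694, Stonebridge 5.3232.
Lower quotas: Oakdale 30, Rivermont 3, Pinehurst 2, Claybrook 2, Stonebridge 5 (sum 42, leaving 2 seats).
Remainders in descending order: Oakdale 0.7367, Pinehurst 0.5301, Stonebridge 0.3232, Rivermont 0.2405, Claybrook 0.1694.
Largest remainders: Oakdale, Pinehurst receive the extra seats.

Oakdale=31; Rivermont=3; Pinehurst=3; Claybrook=2; Stonebridge=5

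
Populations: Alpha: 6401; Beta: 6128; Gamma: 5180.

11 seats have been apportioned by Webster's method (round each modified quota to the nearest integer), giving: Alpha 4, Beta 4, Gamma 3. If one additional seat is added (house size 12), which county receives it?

Gamma

Priority for the next seat is population ÷ (current seats + 0.5).
Priorities: Alpha 1422.444, Beta 1361.778, Gamma 1480.000.
Highest priority: Gamma.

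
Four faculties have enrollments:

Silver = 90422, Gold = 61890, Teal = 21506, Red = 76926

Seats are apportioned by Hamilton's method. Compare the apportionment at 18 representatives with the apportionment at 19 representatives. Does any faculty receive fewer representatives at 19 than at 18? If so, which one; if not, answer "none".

At 18 seats: Silver 6, Gold 4, Teal 2, Red 6.
At 19 seats: Silver 7, Gold 5, Teal 1, Red 6.
Teal drops from 2 to 1.

Teal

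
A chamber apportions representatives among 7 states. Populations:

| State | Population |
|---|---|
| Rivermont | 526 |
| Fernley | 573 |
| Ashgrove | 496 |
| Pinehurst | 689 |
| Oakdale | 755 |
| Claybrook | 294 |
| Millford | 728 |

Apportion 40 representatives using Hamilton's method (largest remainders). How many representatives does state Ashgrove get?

5

The standard divisor is 4061/40 ≈ 101.525.
Standard quotas: Rivermont 5.181, Fernley 5.644, Ashgrove 4.885, Pinehurst 6.787, Oakdale 7.437, Claybrook 2.896, Millford 7.171.
Lower quotas: Rivermont 5, Fernley 5, Ashgrove 4, Pinehurst 6, Oakdale 7, Claybrook 2, Millford 7 (sum 36, leaving 4 seats).
Remainders in descending order: Claybrook 0.896, Ashgrove 0.885, Pinehurst 0.787, Fernley 0.644, Oakdale 0.437, Rivermont 0.181, Millford 0.171.
The surplus seats go to Claybrook, Ashgrove, Pinehurst, Fernley.
Ashgrove receives 5.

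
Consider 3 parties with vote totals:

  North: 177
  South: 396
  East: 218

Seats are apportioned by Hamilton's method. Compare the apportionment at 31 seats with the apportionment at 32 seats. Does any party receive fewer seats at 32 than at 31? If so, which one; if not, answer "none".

none

At 31 seats: North 7, South 15, East 9.
At 32 seats: North 7, South 16, East 9.
No party's allocation decreased.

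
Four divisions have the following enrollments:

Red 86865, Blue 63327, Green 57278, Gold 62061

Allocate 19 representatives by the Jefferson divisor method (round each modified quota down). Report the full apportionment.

Standard divisor 269531/19 ≈ 14185.842; standard quotas: Red 6.123, Blue 4.464, Green 4.038, Gold 4.375.
Rounding down gives 6, 4, 4, 4 = 18 seats, so the divisor must be adjusted.
With modified divisor 12500: modified quotas Red 6.949, Blue 5.066, Green 4.582, Gold 4.965.
Rounding down: Red 6, Blue 5, Green 4, Gold 4 (total 19).

Red: 6, Blue: 5, Green: 4, Gold: 4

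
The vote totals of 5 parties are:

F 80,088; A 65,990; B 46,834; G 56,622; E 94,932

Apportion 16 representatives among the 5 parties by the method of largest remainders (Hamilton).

F: 4, A: 3, B: 2, G: 3, E: 4

Total 344466; standard divisor 344466/16 ≈ 21529.125.
Standard quotas: F 3.7200, A 3.0652, B 2.1754, G 2.6300, E 4.4095.
Lower quotas: F 3, A 3, B 2, G 2, E 4 (sum 14, leaving 2 seats).
Remainders in descending order: F 0.7200, G 0.6300, E 0.4095, B 0.1754, A 0.0652.
The surplus seats go to F, G.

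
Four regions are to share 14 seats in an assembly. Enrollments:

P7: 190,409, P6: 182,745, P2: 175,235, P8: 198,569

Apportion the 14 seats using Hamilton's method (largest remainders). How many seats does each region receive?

Standard divisor: 746958 ÷ 14 ≈ 53354.143.
Standard quotas: P7 3.5688, P6 3.4251, P2 3.2844, P8 3.7217.
Lower quotas: P7 3, P6 3, P2 3, P8 3 (sum 12, leaving 2 seats).
Remainders in descending order: P8 0.7217, P7 0.5688, P6 0.4251, P2 0.2844.
Largest remainders: P8, P7 receive the extra seats.

P7 4; P6 3; P2 3; P8 4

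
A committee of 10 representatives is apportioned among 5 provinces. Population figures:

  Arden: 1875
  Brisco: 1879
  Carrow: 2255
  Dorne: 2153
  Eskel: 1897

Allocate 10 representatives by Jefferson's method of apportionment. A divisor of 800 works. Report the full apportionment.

With modified divisor 800: modified quotas Arden 2.344, Brisco 2.349, Carrow 2.819, Dorne 2.691, Eskel 2.371.
Rounding down: Arden 2, Brisco 2, Carrow 2, Dorne 2, Eskel 2 (total 10).

Arden 2, Brisco 2, Carrow 2, Dorne 2, Eskel 2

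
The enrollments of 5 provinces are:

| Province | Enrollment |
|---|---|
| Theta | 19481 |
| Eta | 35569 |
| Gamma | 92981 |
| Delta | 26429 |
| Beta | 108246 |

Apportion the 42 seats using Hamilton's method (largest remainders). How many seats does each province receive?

The standard divisor is 282706/42 ≈ 6731.095.
Standard quotas: Theta 2.8942, Eta 5.2843, Gamma 13.8137, Delta 3.9264, Beta 16.0815.
Lower quotas: Theta 2, Eta 5, Gamma 13, Delta 3, Beta 16 (sum 39, leaving 3 seats).
Remainders in descending order: Delta 0.9264, Theta 0.8942, Gamma 0.8137, Eta 0.2843, Beta 0.0815.
Largest remainders: Delta, Theta, Gamma receive the extra seats.

Theta: 3, Eta: 5, Gamma: 14, Delta: 4, Beta: 16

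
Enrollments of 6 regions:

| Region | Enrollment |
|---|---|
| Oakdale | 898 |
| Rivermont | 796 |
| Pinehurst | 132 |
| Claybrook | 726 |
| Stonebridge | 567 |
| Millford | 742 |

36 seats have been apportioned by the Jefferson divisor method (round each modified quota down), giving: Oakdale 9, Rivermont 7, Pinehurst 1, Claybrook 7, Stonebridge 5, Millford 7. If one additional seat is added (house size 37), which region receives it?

Priority for the next seat is population ÷ (current seats + 1).
Priorities: Oakdale 89.800, Rivermont 99.500, Pinehurst 66.000, Claybrook 90.750, Stonebridge 94.500, Millford 92.750.
Highest priority: Rivermont.

Rivermont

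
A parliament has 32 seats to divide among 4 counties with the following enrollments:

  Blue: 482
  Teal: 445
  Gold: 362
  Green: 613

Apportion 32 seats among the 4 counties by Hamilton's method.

Blue 8, Teal 8, Gold 6, Green 10

Total 1902; standard divisor 1902/32 ≈ 59.438.
Standard quotas: Blue 8.109, Teal 7.487, Gold 6.090, Green 10.313.
Lower quotas: Blue 8, Teal 7, Gold 6, Green 10 (sum 31, leaving 1 seat).
Remainders in descending order: Teal 0.487, Green 0.313, Blue 0.109, Gold 0.090.
The surplus seat goes to Teal.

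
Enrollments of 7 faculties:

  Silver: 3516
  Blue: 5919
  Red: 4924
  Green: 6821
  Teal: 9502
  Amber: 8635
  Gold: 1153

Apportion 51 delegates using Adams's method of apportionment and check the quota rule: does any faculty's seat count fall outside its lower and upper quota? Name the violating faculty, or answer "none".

none

Standard quotas: Silver 4.431, Blue 7.459, Red 6.205, Green 8.596, Teal 11.974, Amber 10.882, Gold 1.453.
Adams allocation: Silver 5, Blue 7, Red 6, Green 8, Teal 12, Amber 11, Gold 2.
Every allocation lies between the lower and upper quota.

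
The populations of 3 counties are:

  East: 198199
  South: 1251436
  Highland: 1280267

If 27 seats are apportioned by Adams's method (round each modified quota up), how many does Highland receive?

13

Standard divisor 2729902/27 ≈ 101107.481; standard quotas: East 1.960, South 12.377, Highland 12.662.
Rounding up gives 2, 13, 13 = 28 seats, so the divisor must be adjusted.
With modified divisor 105500: modified quotas East 1.879, South 11.862, Highland 12.135.
Rounding up: East 2, South 12, Highland 13 (total 27).
Highland receives 13.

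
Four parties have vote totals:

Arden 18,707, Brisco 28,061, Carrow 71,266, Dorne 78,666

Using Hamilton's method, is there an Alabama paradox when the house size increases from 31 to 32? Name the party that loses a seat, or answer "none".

At 31 seats: Arden 3, Brisco 5, Carrow 11, Dorne 12.
At 32 seats: Arden 3, Brisco 4, Carrow 12, Dorne 13.
Brisco drops from 5 to 4.

Brisco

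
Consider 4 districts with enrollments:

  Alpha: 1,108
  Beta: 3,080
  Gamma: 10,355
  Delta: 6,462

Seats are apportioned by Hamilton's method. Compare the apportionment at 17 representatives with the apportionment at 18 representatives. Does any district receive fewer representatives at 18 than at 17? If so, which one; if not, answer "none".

At 17 seats: Alpha 1, Beta 3, Gamma 8, Delta 5.
At 18 seats: Alpha 1, Beta 3, Gamma 9, Delta 5.
No district's allocation decreased.

none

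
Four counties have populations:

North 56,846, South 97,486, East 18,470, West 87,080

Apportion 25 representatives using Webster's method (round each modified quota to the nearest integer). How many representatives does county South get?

Standard divisor 259882/25 ≈ 10395.28; standard quotas: North 5.468, South 9.378, East 1.777, West 8.377.
Rounding to the nearest integer gives 5, 9, 2, 8 = 24 seats, so the divisor must be adjusted.
With modified divisor 10283.9: modified quotas North 5.528, South 9.480, East 1.796, West 8.468.
Rounding to the nearest integer: North 6, South 9, East 2, West 8 (total 25).
South receives 9.

9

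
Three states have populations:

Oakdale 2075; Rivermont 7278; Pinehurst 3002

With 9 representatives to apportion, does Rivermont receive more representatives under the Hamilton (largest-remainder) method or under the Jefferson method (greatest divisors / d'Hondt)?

Jefferson

Hamilton: Oakdale 2, Rivermont 5, Pinehurst 2.
Jefferson: Oakdale 1, Rivermont 6, Pinehurst 2.
Rivermont gets 5 under Hamilton and 6 under Jefferson.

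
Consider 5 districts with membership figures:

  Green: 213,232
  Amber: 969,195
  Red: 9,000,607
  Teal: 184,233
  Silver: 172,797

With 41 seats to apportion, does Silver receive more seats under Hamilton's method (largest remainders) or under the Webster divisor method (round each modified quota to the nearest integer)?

Hamilton: Green 1, Amber 4, Red 35, Teal 1, Silver 0.
Webster: Green 1, Amber 4, Red 34, Teal 1, Silver 1.
Silver gets 0 under Hamilton and 1 under Webster.

Webster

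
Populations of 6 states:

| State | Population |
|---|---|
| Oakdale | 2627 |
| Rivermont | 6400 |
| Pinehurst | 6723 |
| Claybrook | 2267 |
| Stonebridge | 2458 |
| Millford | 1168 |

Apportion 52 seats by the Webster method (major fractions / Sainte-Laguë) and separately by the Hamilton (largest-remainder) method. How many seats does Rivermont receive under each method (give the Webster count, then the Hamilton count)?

Webster: Oakdale 6, Rivermont 16, Pinehurst 16, Claybrook 5, Stonebridge 6, Millford 3.
Hamilton: Oakdale 6, Rivermont 15, Pinehurst 16, Claybrook 6, Stonebridge 6, Millford 3.
Rivermont gets 16 under Webster and 15 under Hamilton.

16 and 15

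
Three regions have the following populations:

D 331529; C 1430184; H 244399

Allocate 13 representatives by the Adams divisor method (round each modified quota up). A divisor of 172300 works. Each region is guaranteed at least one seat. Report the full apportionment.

With modified divisor 172300: modified quotas D 1.924, C 8.301, H 1.418.
Rounding up: D 2, C 9, H 2 (total 13).

D=2, C=9, H=2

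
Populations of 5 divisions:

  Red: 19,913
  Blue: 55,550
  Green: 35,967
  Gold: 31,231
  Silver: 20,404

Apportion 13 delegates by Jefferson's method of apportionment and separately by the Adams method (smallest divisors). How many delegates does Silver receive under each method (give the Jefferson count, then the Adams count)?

Jefferson: Red 1, Blue 5, Green 3, Gold 3, Silver 1.
Adams: Red 2, Blue 4, Green 3, Gold 2, Silver 2.
Silver gets 1 under Jefferson and 2 under Adams.

1 and 2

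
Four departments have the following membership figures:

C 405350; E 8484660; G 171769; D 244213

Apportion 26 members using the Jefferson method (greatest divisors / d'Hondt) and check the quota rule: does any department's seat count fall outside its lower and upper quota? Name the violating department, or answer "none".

Standard quotas: C 1.133, E 23.705, G 0.480, D 0.682.
Jefferson allocation: C 1, E 25, G 0, D 0.
E has quota 23.705 (lower 23, upper 24) but receives 25 — outside the quota interval.

E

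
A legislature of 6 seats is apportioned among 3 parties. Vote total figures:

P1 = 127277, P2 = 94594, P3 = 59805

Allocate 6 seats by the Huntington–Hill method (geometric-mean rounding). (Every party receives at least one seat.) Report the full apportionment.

P1: 3, P2: 2, P3: 1

With divisor 47125: modified quotas P1 2.701, P2 2.007, P3 1.269.
Geometric-mean thresholds: P1 √(2·3)=2.449, P2 √(2·3)=2.449, P3 √(1·2)=1.414.
Each quota rounded against its threshold gives P1 3, P2 2, P3 1 (total 6).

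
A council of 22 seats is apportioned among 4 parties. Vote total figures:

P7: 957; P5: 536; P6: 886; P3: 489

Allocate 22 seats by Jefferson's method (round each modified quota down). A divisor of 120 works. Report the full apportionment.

P7 7, P5 4, P6 7, P3 4

With modified divisor 120: modified quotas P7 7.975, P5 4.467, P6 7.383, P3 4.075.
Rounding down: P7 7, P5 4, P6 7, P3 4 (total 22).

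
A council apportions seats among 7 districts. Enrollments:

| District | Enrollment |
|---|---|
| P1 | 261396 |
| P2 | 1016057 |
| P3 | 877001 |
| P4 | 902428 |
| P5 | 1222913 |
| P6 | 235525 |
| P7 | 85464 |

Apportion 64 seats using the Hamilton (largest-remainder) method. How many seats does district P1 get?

4

Standard divisor: 4600784 ÷ 64 ≈ 71887.25.
Standard quotas: P1 3.6362, P2 14.1340, P3 12.1997, P4 12.5534, P5 17.0115, P6 3.2763, P7 1.1889.
Lower quotas: P1 3, P2 14, P3 12, P4 12, P5 17, P6 3, P7 1 (sum 62, leaving 2 seats).
Remainders in descending order: P1 0.6362, P4 0.5534, P6 0.2763, P3 0.1997, P7 0.1889, P2 0.1340, P5 0.0115.
Largest remainders: P1, P4 receive the extra seats.
P1 receives 4.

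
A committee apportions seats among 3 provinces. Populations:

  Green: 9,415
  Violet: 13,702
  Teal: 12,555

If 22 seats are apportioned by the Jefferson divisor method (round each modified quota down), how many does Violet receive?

Standard divisor 35672/22 ≈ 1621.455; standard quotas: Green 5.807, Violet 8.450, Teal 7.743.
Rounding down gives 5, 8, 7 = 20 seats, so the divisor must be adjusted.
With modified divisor 1550: modified quotas Green 6.074, Violet 8.840, Teal 8.100.
Rounding down: Green 6, Violet 8, Teal 8 (total 22).
Violet receives 8.

8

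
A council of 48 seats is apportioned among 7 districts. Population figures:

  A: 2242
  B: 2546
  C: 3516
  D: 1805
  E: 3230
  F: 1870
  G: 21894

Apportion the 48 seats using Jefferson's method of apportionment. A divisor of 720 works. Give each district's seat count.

With modified divisor 720: modified quotas A 3.114, B 3.536, C 4.883, D 2.507, E 4.486, F 2.597, G 30.408.
Rounding down: A 3, B 3, C 4, D 2, E 4, F 2, G 30 (total 48).

A 3, B 3, C 4, D 2, E 4, F 2, G 30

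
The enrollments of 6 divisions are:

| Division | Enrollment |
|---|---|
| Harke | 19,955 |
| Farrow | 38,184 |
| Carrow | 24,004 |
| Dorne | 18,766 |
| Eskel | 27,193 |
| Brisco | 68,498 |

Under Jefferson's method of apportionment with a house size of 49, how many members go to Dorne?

4

Standard divisor 196600/49 ≈ 4012.245; standard quotas: Harke 4.974, Farrow 9.517, Carrow 5.983, Dorne 4.677, Eskel 6.778, Brisco 17.072.
Rounding down gives 4, 9, 5, 4, 6, 17 = 45 seats, so the divisor must be adjusted.
With modified divisor 3810: modified quotas Harke 5.238, Farrow 10.022, Carrow 6.300, Dorne 4.925, Eskel 7.137, Brisco 17.978.
Rounding down: Harke 5, Farrow 10, Carrow 6, Dorne 4, Eskel 7, Brisco 17 (total 49).
Dorne receives 4.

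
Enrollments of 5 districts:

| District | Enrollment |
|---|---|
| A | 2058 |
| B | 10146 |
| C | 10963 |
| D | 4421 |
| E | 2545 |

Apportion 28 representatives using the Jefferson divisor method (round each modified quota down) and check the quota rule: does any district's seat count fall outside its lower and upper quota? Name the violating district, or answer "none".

Standard quotas: A 1.912, B 9.428, C 10.187, D 4.108, E 2.365.
Jefferson allocation: A 2, B 10, C 10, D 4, E 2.
Every allocation lies between the lower and upper quota.

none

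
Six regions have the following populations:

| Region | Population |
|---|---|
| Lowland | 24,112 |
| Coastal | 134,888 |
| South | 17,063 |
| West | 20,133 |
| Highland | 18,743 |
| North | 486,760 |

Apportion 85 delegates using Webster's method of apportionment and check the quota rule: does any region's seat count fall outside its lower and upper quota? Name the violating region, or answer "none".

Standard quotas: Lowland 2.921, Coastal 16.340, South 2.067, West 2.439, Highland 2.270, North 58.963.
Webster allocation: Lowland 3, Coastal 16, South 2, West 2, Highland 2, North 60.
North has quota 58.963 (lower 58, upper 59) but receives 60 — outside the quota interval.

North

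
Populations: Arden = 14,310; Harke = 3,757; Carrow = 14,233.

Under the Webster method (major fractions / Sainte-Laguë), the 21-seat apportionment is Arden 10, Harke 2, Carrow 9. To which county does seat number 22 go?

Priority for the next seat is population ÷ (current seats + 0.5).
Priorities: Arden 1362.857, Harke 1502.800, Carrow 1498.211.
Highest priority: Harke.

Harke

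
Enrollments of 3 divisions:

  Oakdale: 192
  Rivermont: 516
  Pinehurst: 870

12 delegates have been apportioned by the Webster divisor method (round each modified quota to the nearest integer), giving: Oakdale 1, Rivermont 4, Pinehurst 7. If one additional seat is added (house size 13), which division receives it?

Priority for the next seat is population ÷ (current seats + 0.5).
Priorities: Oakdale 128.000, Rivermont 114.667, Pinehurst 116.000.
Highest priority: Oakdale.

Oakdale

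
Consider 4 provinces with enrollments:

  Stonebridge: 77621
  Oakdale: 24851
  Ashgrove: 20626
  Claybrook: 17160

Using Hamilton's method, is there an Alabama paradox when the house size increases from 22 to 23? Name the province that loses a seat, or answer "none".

At 22 seats: Stonebridge 12, Oakdale 4, Ashgrove 3, Claybrook 3.
At 23 seats: Stonebridge 13, Oakdale 4, Ashgrove 3, Claybrook 3.
No province's allocation decreased.

none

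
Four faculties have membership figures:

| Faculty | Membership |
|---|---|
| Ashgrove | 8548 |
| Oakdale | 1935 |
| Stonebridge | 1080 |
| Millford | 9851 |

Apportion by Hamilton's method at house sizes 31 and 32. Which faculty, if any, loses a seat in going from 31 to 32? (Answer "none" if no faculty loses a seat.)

Stonebridge

At 31 seats: Ashgrove 12, Oakdale 3, Stonebridge 2, Millford 14.
At 32 seats: Ashgrove 13, Oakdale 3, Stonebridge 1, Millford 15.
Stonebridge drops from 2 to 1.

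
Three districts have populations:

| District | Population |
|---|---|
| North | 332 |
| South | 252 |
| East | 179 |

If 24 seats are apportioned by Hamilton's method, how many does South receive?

8

Total 763; standard divisor 763/24 ≈ 31.792.
Standard quotas: North 10.443, South 7.927, East 5.630.
Lower quotas: North 10, South 7, East 5 (sum 22, leaving 2 seats).
Remainders in descending order: South 0.927, East 0.630, North 0.443.
The surplus seats go to South, East.
South receives 8.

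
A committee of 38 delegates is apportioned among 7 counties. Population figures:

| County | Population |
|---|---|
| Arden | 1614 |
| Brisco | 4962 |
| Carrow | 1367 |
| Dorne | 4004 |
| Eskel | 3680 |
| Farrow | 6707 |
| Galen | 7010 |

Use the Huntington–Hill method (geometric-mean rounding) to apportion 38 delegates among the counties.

With divisor 778: modified quotas Arden 2.075, Brisco 6.378, Carrow 1.757, Dorne 5.147, Eskel 4.730, Farrow 8.621, Galen 9.010.
Geometric-mean thresholds: Arden √(2·3)=2.449, Brisco √(6·7)=6.481, Carrow √(1·2)=1.414, Dorne √(5·6)=5.477, Eskel √(4·5)=4.472, Farrow √(8·9)=8.485, Galen √(9·10)=9.487.
Each quota rounded against its threshold gives Arden 2, Brisco 6, Carrow 2, Dorne 5, Eskel 5, Farrow 9, Galen 9 (total 38).

Arden: 2; Brisco: 6; Carrow: 2; Dorne: 5; Eskel: 5; Farrow: 9; Galen: 9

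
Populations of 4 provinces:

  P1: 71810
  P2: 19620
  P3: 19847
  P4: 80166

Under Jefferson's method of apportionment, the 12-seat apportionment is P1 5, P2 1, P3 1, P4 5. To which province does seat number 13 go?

Priority for the next seat is population ÷ (current seats + 1).
Priorities: P1 11968.333, P2 9810.000, P3 9923.500, P4 13361.000.
Highest priority: P4.

P4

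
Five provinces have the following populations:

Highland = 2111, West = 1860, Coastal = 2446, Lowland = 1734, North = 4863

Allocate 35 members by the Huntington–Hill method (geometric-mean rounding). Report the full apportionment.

With divisor 381: modified quotas Highland 5.541, West 4.882, Coastal 6.420, Lowland 4.551, North 12.764.
Geometric-mean thresholds: Highland √(5·6)=5.477, West √(4·5)=4.472, Coastal √(6·7)=6.481, Lowland √(4·5)=4.472, North √(12·13)=12.490.
Each quota rounded against its threshold gives Highland 6, West 5, Coastal 6, Lowland 5, North 13 (total 35).

Highland=6, West=5, Coastal=6, Lowland=5, North=13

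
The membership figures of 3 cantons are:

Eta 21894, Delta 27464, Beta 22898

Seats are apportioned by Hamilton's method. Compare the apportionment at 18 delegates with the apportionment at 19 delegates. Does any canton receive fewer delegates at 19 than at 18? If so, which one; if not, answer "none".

none

At 18 seats: Eta 5, Delta 7, Beta 6.
At 19 seats: Eta 6, Delta 7, Beta 6.
No canton's allocation decreased.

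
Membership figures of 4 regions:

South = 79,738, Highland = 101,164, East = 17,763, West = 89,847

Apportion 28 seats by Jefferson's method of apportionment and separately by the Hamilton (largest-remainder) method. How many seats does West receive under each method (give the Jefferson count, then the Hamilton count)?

9 and 8

Jefferson: South 8, Highland 10, East 1, West 9.
Hamilton: South 8, Highland 10, East 2, West 8.
West gets 9 under Jefferson and 8 under Hamilton.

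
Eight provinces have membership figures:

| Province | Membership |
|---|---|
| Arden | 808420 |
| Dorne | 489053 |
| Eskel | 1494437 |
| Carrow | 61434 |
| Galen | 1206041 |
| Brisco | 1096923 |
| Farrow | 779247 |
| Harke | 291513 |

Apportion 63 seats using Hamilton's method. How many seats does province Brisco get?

11

The standard divisor is 6227068/63 ≈ 98842.349.
Standard quotas: Arden 8.1789, Dorne 4.9478, Eskel 15.1194, Carrow 0.6215, Galen 12.2017, Brisco 11.0977, Farrow 7.8837, Harke 2.9493.
Lower quotas: Arden 8, Dorne 4, Eskel 15, Carrow 0, Galen 12, Brisco 11, Farrow 7, Harke 2 (sum 59, leaving 4 seats).
Remainders in descending order: Harke 0.9493, Dorne 0.9478, Farrow 0.8837, Carrow 0.6215, Galen 0.2017, Arden 0.1789, Eskel 0.1194, Brisco 0.0977.
The surplus seats go to Harke, Dorne, Farrow, Carrow.
Brisco receives 11.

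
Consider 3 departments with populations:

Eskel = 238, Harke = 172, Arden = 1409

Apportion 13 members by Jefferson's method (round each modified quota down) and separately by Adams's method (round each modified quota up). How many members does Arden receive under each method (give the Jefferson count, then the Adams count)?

Jefferson: Eskel 1, Harke 1, Arden 11.
Adams: Eskel 2, Harke 2, Arden 9.
Arden gets 11 under Jefferson and 9 under Adams.

11 and 9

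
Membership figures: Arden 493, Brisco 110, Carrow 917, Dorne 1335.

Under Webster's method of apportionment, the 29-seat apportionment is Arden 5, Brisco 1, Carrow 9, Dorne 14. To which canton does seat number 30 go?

Carrow

Priority for the next seat is population ÷ (current seats + 0.5).
Priorities: Arden 89.636, Brisco 73.333, Carrow 96.526, Dorne 92.069.
Highest priority: Carrow.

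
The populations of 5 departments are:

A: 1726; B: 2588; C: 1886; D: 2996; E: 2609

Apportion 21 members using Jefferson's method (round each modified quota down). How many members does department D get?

Standard divisor 11805/21 ≈ 562.143; standard quotas: A 3.070, B 4.604, C 3.355, D 5.330, E 4.641.
Rounding down gives 3, 4, 3, 5, 4 = 19 seats, so the divisor must be adjusted.
With modified divisor 510: modified quotas A 3.384, B 5.075, C 3.698, D 5.875, E 5.116.
Rounding down: A 3, B 5, C 3, D 5, E 5 (total 21).
D receives 5.

5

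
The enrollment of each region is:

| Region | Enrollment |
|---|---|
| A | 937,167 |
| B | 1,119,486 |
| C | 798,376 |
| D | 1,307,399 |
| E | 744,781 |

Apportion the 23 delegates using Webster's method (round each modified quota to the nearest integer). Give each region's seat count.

Standard divisor 4907209/23 ≈ 213356.913; standard quotas: A 4.392, B 5.247, C 3.742, D 6.128, E 3.491.
Rounding to the nearest integer gives 4, 5, 4, 6, 3 = 22 seats, so the divisor must be adjusted.
With modified divisor 210500: modified quotas A 4.452, B 5.318, C 3.793, D 6.211, E 3.538.
Rounding to the nearest integer: A 4, B 5, C 4, D 6, E 4 (total 23).

A=4, B=5, C=4, D=6, E=4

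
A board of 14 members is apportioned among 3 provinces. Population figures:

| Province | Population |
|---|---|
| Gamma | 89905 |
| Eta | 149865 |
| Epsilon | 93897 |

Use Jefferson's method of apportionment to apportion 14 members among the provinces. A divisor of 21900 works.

Gamma: 4; Eta: 6; Epsilon: 4

With modified divisor 21900: modified quotas Gamma 4.105, Eta 6.843, Epsilon 4.288.
Rounding down: Gamma 4, Eta 6, Epsilon 4 (total 14).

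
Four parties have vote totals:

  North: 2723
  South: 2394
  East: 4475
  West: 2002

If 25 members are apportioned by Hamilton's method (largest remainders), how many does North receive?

6

Total 11594; standard divisor 11594/25 ≈ 463.76.
Standard quotas: North 5.872, South 5.162, East 9.649, West 4.317.
Lower quotas: North 5, South 5, East 9, West 4 (sum 23, leaving 2 seats).
Remainders in descending order: North 0.872, East 0.649, West 0.317, South 0.162.
Largest remainders: North, East receive the extra seats.
North receives 6.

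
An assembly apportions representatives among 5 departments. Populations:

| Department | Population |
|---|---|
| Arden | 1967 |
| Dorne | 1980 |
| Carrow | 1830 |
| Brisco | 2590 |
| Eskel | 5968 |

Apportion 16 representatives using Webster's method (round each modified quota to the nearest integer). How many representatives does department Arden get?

Standard divisor 14335/16 ≈ 895.938; standard quotas: Arden 2.195, Dorne 2.210, Carrow 2.043, Brisco 2.891, Eskel 6.661.
Rounding to the nearest integer gives Arden 2, Dorne 2, Carrow 2, Brisco 3, Eskel 7 — total 16, matching the house size, so no adjustment is needed.
Arden receives 2.

2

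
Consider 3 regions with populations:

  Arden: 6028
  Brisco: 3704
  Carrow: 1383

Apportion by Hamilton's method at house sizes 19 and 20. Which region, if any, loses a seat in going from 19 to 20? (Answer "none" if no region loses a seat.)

Carrow

At 19 seats: Arden 10, Brisco 6, Carrow 3.
At 20 seats: Arden 11, Brisco 7, Carrow 2.
Carrow drops from 3 to 2.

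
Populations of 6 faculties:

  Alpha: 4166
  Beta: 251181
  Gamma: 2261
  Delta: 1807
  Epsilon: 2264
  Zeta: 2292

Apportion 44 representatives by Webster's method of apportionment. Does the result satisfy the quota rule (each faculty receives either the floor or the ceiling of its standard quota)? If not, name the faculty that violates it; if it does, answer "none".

Beta

Standard quotas: Alpha 0.694, Beta 41.868, Gamma 0.377, Delta 0.301, Epsilon 0.377, Zeta 0.382.
Webster allocation: Alpha 1, Beta 43, Gamma 0, Delta 0, Epsilon 0, Zeta 0.
Beta has quota 41.868 (lower 41, upper 42) but receives 43 — outside the quota interval.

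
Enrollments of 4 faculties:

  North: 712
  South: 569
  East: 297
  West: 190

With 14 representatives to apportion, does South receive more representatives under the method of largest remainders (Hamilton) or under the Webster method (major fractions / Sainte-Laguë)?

Hamilton: North 6, South 5, East 2, West 1.
Webster: North 6, South 4, East 2, West 2.
South gets 5 under Hamilton and 4 under Webster.

Hamilton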